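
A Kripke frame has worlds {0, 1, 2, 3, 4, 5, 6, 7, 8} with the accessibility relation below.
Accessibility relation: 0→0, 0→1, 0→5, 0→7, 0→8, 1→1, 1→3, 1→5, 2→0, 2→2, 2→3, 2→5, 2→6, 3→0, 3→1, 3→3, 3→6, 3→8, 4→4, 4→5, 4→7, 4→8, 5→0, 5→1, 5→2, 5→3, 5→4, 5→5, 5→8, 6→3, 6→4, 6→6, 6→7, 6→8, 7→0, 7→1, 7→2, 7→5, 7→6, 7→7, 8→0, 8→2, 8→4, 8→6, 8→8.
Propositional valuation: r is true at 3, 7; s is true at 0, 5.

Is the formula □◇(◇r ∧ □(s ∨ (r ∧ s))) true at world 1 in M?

At 1: □◇(◇r ∧ □(s ∨ (r ∧ s))) requires ◇(◇r ∧ □(s ∨ (r ∧ s))) at every successor {1, 3, 5}.
  ◇(◇r ∧ □(s ∨ (r ∧ s))) fails at 1, so □◇(◇r ∧ □(s ∨ (r ∧ s))) is false at 1.
    At 1: ◇(◇r ∧ □(s ∨ (r ∧ s))) requires ◇r ∧ □(s ∨ (r ∧ s)) at some successor in {1, 3, 5}.
      At 1: ◇r ∧ □(s ∨ (r ∧ s)) is false.
      At 3: ◇r ∧ □(s ∨ (r ∧ s)) is false.
      At 5: ◇r ∧ □(s ∨ (r ∧ s)) is false.
    So ◇(◇r ∧ □(s ∨ (r ∧ s))) is false at 1.

No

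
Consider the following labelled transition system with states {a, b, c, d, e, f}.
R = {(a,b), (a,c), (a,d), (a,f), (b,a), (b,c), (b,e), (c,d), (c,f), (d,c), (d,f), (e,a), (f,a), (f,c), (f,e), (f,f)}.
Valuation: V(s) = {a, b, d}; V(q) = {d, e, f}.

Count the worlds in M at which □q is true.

1

Recall that □ψ holds at a world iff ψ holds at every accessible world, and ◇ψ holds iff ψ holds at some accessible world.
Let φ = □q. Evaluate φ at each world:
  a (successors {b, c, d, f}): φ is false.
  b (successors {a, c, e}): φ is false.
  c (successors {d, f}): φ is true.
  d (successors {c, f}): φ is false.
  e (successors {a}): φ is false.
  f (successors {a, c, e, f}): φ is false.
For instance, at c:
  At c: □q requires q at every successor {d, f}.
    At d: q is true.
    At f: q is true.
  So □q is true at c.
Satisfying worlds: {c}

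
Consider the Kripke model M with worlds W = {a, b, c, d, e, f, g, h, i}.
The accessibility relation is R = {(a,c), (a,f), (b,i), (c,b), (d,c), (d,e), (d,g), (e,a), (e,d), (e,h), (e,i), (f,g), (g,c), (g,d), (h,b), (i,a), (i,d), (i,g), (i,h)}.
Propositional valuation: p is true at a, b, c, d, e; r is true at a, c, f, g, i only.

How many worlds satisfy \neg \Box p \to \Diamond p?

Let φ = \neg \Box p \to \Diamond p. Evaluate φ at each world:
  a (successors {c, f}): φ is true.
  b (successors {i}): φ is false.
  c (successors {b}): φ is true.
  d (successors {c, e, g}): φ is true.
  e (successors {a, d, h, i}): φ is true.
  f (successors {g}): φ is false.
  g (successors {c, d}): φ is true.
  h (successors {b}): φ is true.
  i (successors {a, d, g, h}): φ is true.
For instance, at h:
  At h: \neg \Box p is false, \Diamond p is true, so \neg \Box p \to \Diamond p is true.
    At h: \Box p is true, so \neg \Box p is false.
      At h: \Box p requires p at every successor {b}.
        At b: p is true.
      So \Box p is true at h.
    At h: \Diamond p requires p at some successor in {b}.
      p holds at b, so \Diamond p is true at h.
Satisfying worlds: {a, c, d, e, g, h, i}

7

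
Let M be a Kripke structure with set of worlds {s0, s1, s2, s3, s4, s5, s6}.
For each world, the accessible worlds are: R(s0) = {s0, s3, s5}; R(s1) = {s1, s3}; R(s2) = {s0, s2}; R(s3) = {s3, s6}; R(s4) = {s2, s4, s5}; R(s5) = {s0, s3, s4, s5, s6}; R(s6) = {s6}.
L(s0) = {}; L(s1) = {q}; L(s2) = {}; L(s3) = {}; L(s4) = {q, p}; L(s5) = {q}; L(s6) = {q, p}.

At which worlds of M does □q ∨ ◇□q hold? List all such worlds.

Let φ = □q ∨ ◇□q. Evaluate φ at each world:
  s0 (successors {s0, s3, s5}): φ is false.
  s1 (successors {s1, s3}): φ is false.
  s2 (successors {s0, s2}): φ is false.
  s3 (successors {s3, s6}): φ is true.
  s4 (successors {s2, s4, s5}): φ is false.
  s5 (successors {s0, s3, s4, s5, s6}): φ is true.
  s6 (successors {s6}): φ is true.
For instance, at s2:
  At s2: □q is false, ◇□q is false, so □q ∨ ◇□q is false.
    At s2: □q requires q at every successor {s0, s2}.
      q fails at s0, so □q is false at s2.
    At s2: ◇□q requires □q at some successor in {s0, s2}.
      At s0: □q is false.
      At s2: □q is false.
    So ◇□q is false at s2.
Satisfying worlds: {s3, s5, s6}

s3, s5, s6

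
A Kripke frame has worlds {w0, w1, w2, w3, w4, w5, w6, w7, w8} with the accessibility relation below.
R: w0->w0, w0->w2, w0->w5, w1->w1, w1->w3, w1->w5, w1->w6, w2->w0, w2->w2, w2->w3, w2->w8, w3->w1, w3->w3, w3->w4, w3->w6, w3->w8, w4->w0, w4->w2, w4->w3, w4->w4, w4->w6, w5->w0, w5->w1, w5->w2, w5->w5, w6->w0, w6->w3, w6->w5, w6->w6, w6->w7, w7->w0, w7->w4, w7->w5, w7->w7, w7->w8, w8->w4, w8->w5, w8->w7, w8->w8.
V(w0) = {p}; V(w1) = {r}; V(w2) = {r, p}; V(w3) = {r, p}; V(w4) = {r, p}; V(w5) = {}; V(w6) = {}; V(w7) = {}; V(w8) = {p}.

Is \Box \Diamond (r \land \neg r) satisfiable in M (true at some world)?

No

Let φ = \Box \Diamond (r \land \neg r). Evaluate φ at each world:
  w0 (successors {w0, w2, w5}): φ is false.
  w1 (successors {w1, w3, w5, w6}): φ is false.
  w2 (successors {w0, w2, w3, w8}): φ is false.
  w3 (successors {w1, w3, w4, w6, w8}): φ is false.
  w4 (successors {w0, w2, w3, w4, w6}): φ is false.
  w5 (successors {w0, w1, w2, w5}): φ is false.
  w6 (successors {w0, w3, w5, w6, w7}): φ is false.
  w7 (successors {w0, w4, w5, w7, w8}): φ is false.
  w8 (successors {w4, w5, w7, w8}): φ is false.
For instance, at w7:
  At w7: \Box \Diamond (r \land \neg r) requires \Diamond (r \land \neg r) at every successor {w0, w4, w5, w7, w8}.
    \Diamond (r \land \neg r) fails at w0, so \Box \Diamond (r \land \neg r) is false at w7.
      At w0: \Diamond (r \land \neg r) requires r \land \neg r at some successor in {w0, w2, w5}.
        At w0: r \land \neg r is false.
        At w2: r \land \neg r is false.
        At w5: r \land \neg r is false.
      So \Diamond (r \land \neg r) is false at w0.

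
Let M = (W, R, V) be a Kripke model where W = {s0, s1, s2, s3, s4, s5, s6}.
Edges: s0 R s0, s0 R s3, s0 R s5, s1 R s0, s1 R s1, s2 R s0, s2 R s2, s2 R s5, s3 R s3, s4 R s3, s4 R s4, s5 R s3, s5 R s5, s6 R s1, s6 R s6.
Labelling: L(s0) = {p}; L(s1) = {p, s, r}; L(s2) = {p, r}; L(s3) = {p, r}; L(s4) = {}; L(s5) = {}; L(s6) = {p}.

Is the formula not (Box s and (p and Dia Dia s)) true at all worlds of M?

Yes

Let φ = not (Box s and (p and Dia Dia s)). Evaluate φ at each world:
  s0 (successors {s0, s3, s5}): φ is true.
  s1 (successors {s0, s1}): φ is true.
  s2 (successors {s0, s2, s5}): φ is true.
  s3 (successors {s3}): φ is true.
  s4 (successors {s3, s4}): φ is true.
  s5 (successors {s3, s5}): φ is true.
  s6 (successors {s1, s6}): φ is true.
For instance, at s5:
  At s5: Box s and (p and Dia Dia s) is false, so not (Box s and (p and Dia Dia s)) is true.
    At s5: Box s is false, p and Dia Dia s is false, so Box s and (p and Dia Dia s) is false.
      At s5: Box s requires s at every successor {s3, s5}.
        s fails at s3, so Box s is false at s5.
      At s5: p is false, Dia Dia s is false, so p and Dia Dia s is false.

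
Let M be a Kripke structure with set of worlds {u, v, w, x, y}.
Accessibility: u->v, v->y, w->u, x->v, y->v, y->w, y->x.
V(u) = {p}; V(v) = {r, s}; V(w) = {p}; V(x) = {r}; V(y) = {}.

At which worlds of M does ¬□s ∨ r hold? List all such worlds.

Let φ = ¬□s ∨ r. Evaluate φ at each world:
  u (successors {v}): φ is false.
  v (successors {y}): φ is true.
  w (successors {u}): φ is true.
  x (successors {v}): φ is true.
  y (successors {v, w, x}): φ is true.
For instance, at y:
  At y: ¬□s is true, r is false, so ¬□s ∨ r is true.
    At y: □s is false, so ¬□s is true.
      At y: □s requires s at every successor {v, w, x}.
        s fails at w, so □s is false at y.
Satisfying worlds: {v, w, x, y}

v, w, x, y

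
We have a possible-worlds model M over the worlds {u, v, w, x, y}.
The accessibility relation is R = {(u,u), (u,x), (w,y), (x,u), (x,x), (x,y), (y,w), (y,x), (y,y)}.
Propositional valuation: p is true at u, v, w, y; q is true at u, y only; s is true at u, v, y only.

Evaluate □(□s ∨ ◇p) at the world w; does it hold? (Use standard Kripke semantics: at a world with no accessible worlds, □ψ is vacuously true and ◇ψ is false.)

Recall that □ψ holds at a world iff ψ holds at every accessible world, and ◇ψ holds iff ψ holds at some accessible world.
At w: □(□s ∨ ◇p) requires □s ∨ ◇p at every successor {y}.
    At y: □s is false, ◇p is true, so □s ∨ ◇p is true.
      At y: □s requires s at every successor {w, x, y}.
        s fails at w, so □s is false at y.
      At y: ◇p requires p at some successor in {w, x, y}.
        p holds at w, so ◇p is true at y.
So □(□s ∨ ◇p) is true at w.

Yes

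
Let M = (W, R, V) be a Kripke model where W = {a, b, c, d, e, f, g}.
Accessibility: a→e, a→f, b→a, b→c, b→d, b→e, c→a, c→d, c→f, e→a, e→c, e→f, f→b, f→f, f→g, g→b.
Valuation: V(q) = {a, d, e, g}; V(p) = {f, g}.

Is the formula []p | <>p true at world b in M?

No

At b: []p is false, <>p is false, so []p | <>p is false.
  At b: []p requires p at every successor {a, c, d, e}.
    p fails at a, so []p is false at b.
  At b: <>p requires p at some successor in {a, c, d, e}.
    At a: p is false.
    At c: p is false.
    At d: p is false.
    At e: p is false.
  So <>p is false at b.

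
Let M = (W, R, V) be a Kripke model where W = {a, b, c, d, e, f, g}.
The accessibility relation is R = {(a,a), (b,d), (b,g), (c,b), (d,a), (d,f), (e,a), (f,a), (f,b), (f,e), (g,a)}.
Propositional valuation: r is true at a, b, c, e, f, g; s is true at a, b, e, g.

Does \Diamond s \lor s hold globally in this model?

Yes

Let φ = \Diamond s \lor s. Evaluate φ at each world:
  a (successors {a}): φ is true.
  b (successors {d, g}): φ is true.
  c (successors {b}): φ is true.
  d (successors {a, f}): φ is true.
  e (successors {a}): φ is true.
  f (successors {a, b, e}): φ is true.
  g (successors {a}): φ is true.
For instance, at d:
  At d: \Diamond s is true, s is false, so \Diamond s \lor s is true.
    At d: \Diamond s requires s at some successor in {a, f}.
      s holds at a, so \Diamond s is true at d.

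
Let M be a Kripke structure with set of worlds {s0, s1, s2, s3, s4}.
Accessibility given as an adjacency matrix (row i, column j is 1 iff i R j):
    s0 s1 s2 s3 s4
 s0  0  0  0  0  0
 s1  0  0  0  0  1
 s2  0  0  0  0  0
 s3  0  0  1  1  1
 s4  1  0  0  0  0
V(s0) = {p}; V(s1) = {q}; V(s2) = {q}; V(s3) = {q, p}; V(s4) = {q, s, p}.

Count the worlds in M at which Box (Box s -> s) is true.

Recall that Box ψ holds at a world iff ψ holds at every accessible world, and Dia ψ holds iff ψ holds at some accessible world.
Let φ = Box (Box s -> s). Evaluate φ at each world:
  s0 (successors ∅): φ is true.
  s1 (successors {s4}): φ is true.
  s2 (successors ∅): φ is true.
  s3 (successors {s2, s3, s4}): φ is false.
  s4 (successors {s0}): φ is false.
For instance, at s1:
  At s1: Box (Box s -> s) requires Box s -> s at every successor {s4}.
      At s4: Box s is false, s is true, so Box s -> s is true.
  So Box (Box s -> s) is true at s1.
Satisfying worlds: {s0, s1, s2}

3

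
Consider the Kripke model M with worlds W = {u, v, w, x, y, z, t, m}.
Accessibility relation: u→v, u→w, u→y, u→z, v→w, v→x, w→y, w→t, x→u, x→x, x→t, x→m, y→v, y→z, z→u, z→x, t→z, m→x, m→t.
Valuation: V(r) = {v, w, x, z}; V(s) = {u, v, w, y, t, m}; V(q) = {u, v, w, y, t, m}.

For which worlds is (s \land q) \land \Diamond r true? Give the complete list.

u, v, y, t, m

Recall that \Diamond ψ holds at a world iff ψ holds at some accessible world.
Let φ = (s \land q) \land \Diamond r. Evaluate φ at each world:
  u (successors {v, w, y, z}): φ is true.
  v (successors {w, x}): φ is true.
  w (successors {y, t}): φ is false.
  x (successors {u, x, t, m}): φ is false.
  y (successors {v, z}): φ is true.
  z (successors {u, x}): φ is false.
  t (successors {z}): φ is true.
  m (successors {x, t}): φ is true.
For instance, at z:
  At z: s \land q is false, \Diamond r is true, so (s \land q) \land \Diamond r is false.
    At z: \Diamond r requires r at some successor in {u, x}.
      r holds at x, so \Diamond r is true at z.
Satisfying worlds: {u, v, y, t, m}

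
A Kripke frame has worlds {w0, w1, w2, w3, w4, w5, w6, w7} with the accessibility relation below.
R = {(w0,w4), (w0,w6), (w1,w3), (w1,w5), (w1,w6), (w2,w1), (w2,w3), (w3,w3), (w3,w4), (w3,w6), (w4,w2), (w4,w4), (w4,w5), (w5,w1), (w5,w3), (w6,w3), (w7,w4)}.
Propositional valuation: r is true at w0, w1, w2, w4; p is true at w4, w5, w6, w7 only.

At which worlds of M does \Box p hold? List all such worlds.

w0, w7

Let φ = \Box p. Evaluate φ at each world:
  w0 (successors {w4, w6}): φ is true.
  w1 (successors {w3, w5, w6}): φ is false.
  w2 (successors {w1, w3}): φ is false.
  w3 (successors {w3, w4, w6}): φ is false.
  w4 (successors {w2, w4, w5}): φ is false.
  w5 (successors {w1, w3}): φ is false.
  w6 (successors {w3}): φ is false.
  w7 (successors {w4}): φ is true.
For instance, at w1:
  At w1: \Box p requires p at every successor {w3, w5, w6}.
    p fails at w3, so \Box p is false at w1.
Satisfying worlds: {w0, w7}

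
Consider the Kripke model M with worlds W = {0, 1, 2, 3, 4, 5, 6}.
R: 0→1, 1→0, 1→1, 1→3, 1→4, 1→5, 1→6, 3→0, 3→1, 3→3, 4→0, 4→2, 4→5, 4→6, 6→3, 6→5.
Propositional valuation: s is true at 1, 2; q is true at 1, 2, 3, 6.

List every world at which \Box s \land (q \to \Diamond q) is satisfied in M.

0, 5

Let φ = \Box s \land (q \to \Diamond q). Evaluate φ at each world:
  0 (successors {1}): φ is true.
  1 (successors {0, 1, 3, 4, 5, 6}): φ is false.
  2 (successors ∅): φ is false.
  3 (successors {0, 1, 3}): φ is false.
  4 (successors {0, 2, 5, 6}): φ is false.
  5 (successors ∅): φ is true.
  6 (successors {3, 5}): φ is false.
For instance, at 4:
  At 4: \Box s is false, q \to \Diamond q is true, so \Box s \land (q \to \Diamond q) is false.
    At 4: \Box s requires s at every successor {0, 2, 5, 6}.
      s fails at 0, so \Box s is false at 4.
    At 4: q is false, \Diamond q is true, so q \to \Diamond q is true.
      At 4: \Diamond q requires q at some successor in {0, 2, 5, 6}.
        q holds at 2, so \Diamond q is true at 4.
Satisfying worlds: {0, 5}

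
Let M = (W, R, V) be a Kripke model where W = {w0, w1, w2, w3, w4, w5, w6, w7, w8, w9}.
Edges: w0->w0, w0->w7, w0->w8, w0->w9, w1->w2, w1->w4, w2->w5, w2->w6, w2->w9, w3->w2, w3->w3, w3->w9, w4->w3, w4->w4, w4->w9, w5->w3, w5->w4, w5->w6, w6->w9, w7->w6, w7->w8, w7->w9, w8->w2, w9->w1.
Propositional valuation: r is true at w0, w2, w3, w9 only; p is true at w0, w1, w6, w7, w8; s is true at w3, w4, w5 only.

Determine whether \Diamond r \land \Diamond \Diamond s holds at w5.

At w5: \Diamond r is true, \Diamond \Diamond s is true, so \Diamond r \land \Diamond \Diamond s is true.
  At w5: \Diamond r requires r at some successor in {w3, w4, w6}.
    r holds at w3, so \Diamond r is true at w5.
  At w5: \Diamond \Diamond s requires \Diamond s at some successor in {w3, w4, w6}.
    \Diamond s holds at w3, so \Diamond \Diamond s is true at w5.
      At w3: \Diamond s requires s at some successor in {w2, w3, w9}.
        s holds at w3, so \Diamond s is true at w3.

Yes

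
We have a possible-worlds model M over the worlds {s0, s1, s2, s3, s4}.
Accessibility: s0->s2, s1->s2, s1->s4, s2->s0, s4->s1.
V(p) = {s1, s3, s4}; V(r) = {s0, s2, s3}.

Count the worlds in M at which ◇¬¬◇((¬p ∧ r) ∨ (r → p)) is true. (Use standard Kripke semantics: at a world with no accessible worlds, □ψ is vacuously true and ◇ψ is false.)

4

Let φ = ◇¬¬◇((¬p ∧ r) ∨ (r → p)). Evaluate φ at each world:
  s0 (successors {s2}): φ is true.
  s1 (successors {s2, s4}): φ is true.
  s2 (successors {s0}): φ is true.
  s3 (successors ∅): φ is false.
  s4 (successors {s1}): φ is true.
For instance, at s0:
  At s0: ◇¬¬◇((¬p ∧ r) ∨ (r → p)) requires ¬¬◇((¬p ∧ r) ∨ (r → p)) at some successor in {s2}.
    ¬¬◇((¬p ∧ r) ∨ (r → p)) holds at s2, so ◇¬¬◇((¬p ∧ r) ∨ (r → p)) is true at s0.
      At s2: ¬◇((¬p ∧ r) ∨ (r → p)) is false, so ¬¬◇((¬p ∧ r) ∨ (r → p)) is true.
Satisfying worlds: {s0, s1, s2, s4}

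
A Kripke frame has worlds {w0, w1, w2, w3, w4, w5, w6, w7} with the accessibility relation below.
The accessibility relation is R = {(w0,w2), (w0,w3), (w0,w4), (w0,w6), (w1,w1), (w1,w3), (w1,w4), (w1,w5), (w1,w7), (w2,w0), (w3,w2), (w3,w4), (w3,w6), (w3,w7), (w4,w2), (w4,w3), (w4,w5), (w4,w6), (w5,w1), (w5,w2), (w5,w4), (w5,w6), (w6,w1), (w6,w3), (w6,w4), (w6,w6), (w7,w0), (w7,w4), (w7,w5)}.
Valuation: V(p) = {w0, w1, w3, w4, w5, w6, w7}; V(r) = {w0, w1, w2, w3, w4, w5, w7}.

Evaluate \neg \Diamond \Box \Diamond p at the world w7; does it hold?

No

At w7: \Diamond \Box \Diamond p is true, so \neg \Diamond \Box \Diamond p is false.
  At w7: \Diamond \Box \Diamond p requires \Box \Diamond p at some successor in {w0, w4, w5}.
    \Box \Diamond p holds at w0, so \Diamond \Box \Diamond p is true at w7.
      At w0: \Box \Diamond p requires \Diamond p at every successor {w2, w3, w4, w6}.
        At w2: \Diamond p is true.
        At w3: \Diamond p is true.
        At w4: \Diamond p is true.
        At w6: \Diamond p is true.
      So \Box \Diamond p is true at w0.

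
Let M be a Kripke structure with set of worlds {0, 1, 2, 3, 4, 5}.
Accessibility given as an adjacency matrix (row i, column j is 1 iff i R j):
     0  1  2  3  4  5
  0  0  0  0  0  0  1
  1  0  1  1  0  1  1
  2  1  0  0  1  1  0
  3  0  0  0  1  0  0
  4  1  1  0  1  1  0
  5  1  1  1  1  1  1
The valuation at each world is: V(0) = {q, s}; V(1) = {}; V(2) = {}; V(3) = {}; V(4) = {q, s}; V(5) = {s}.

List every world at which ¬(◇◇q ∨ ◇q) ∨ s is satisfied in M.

Let φ = ¬(◇◇q ∨ ◇q) ∨ s. Evaluate φ at each world:
  0 (successors {5}): φ is true.
  1 (successors {1, 2, 4, 5}): φ is false.
  2 (successors {0, 3, 4}): φ is false.
  3 (successors {3}): φ is true.
  4 (successors {0, 1, 3, 4}): φ is true.
  5 (successors {0, 1, 2, 3, 4, 5}): φ is true.
For instance, at 4:
  At 4: ¬(◇◇q ∨ ◇q) is false, s is true, so ¬(◇◇q ∨ ◇q) ∨ s is true.
    At 4: ◇◇q ∨ ◇q is true, so ¬(◇◇q ∨ ◇q) is false.
      At 4: ◇◇q is true, ◇q is true, so ◇◇q ∨ ◇q is true.
Satisfying worlds: {0, 3, 4, 5}

0, 3, 4, 5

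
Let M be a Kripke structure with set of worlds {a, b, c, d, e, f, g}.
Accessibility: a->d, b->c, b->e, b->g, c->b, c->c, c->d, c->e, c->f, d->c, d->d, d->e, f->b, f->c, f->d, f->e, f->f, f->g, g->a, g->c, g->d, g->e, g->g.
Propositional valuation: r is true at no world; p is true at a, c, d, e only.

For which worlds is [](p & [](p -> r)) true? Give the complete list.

e

Recall that []ψ holds at a world iff ψ holds at every accessible world, and <>ψ holds iff ψ holds at some accessible world.
Let φ = [](p & [](p -> r)). Evaluate φ at each world:
  a (successors {d}): φ is false.
  b (successors {c, e, g}): φ is false.
  c (successors {b, c, d, e, f}): φ is false.
  d (successors {c, d, e}): φ is false.
  e (successors ∅): φ is true.
  f (successors {b, c, d, e, f, g}): φ is false.
  g (successors {a, c, d, e, g}): φ is false.
For instance, at a:
  At a: [](p & [](p -> r)) requires p & [](p -> r) at every successor {d}.
    p & [](p -> r) fails at d, so [](p & [](p -> r)) is false at a.
      At d: p is true, [](p -> r) is false, so p & [](p -> r) is false.
Satisfying worlds: {e}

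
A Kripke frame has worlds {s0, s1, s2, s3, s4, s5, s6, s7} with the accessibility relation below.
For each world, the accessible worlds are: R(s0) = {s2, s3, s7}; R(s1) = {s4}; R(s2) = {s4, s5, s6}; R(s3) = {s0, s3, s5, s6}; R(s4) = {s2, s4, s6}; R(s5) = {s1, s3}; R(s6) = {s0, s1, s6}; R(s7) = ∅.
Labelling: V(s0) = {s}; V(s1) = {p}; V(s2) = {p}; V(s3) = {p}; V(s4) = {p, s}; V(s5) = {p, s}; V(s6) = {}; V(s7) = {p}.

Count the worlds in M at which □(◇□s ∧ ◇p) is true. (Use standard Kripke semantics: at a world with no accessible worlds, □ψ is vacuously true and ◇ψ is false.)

1

Let φ = □(◇□s ∧ ◇p). Evaluate φ at each world:
  s0 (successors {s2, s3, s7}): φ is false.
  s1 (successors {s4}): φ is false.
  s2 (successors {s4, s5, s6}): φ is false.
  s3 (successors {s0, s3, s5, s6}): φ is false.
  s4 (successors {s2, s4, s6}): φ is false.
  s5 (successors {s1, s3}): φ is false.
  s6 (successors {s0, s1, s6}): φ is false.
  s7 (successors ∅): φ is true.
For instance, at s5:
  At s5: □(◇□s ∧ ◇p) requires ◇□s ∧ ◇p at every successor {s1, s3}.
    ◇□s ∧ ◇p fails at s1, so □(◇□s ∧ ◇p) is false at s5.
      At s1: ◇□s is false, ◇p is true, so ◇□s ∧ ◇p is false.
Satisfying worlds: {s7}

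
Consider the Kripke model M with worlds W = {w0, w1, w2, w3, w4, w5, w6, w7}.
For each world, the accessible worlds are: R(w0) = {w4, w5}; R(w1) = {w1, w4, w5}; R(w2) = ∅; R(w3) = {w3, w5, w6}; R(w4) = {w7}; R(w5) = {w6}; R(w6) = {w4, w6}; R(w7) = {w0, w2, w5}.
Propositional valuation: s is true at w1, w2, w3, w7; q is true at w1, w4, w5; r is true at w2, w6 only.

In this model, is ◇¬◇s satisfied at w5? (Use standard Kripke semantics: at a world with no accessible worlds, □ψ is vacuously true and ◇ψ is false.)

At w5: ◇¬◇s requires ¬◇s at some successor in {w6}.
  ¬◇s holds at w6, so ◇¬◇s is true at w5.
    At w6: ◇s is false, so ¬◇s is true.
      At w6: ◇s requires s at some successor in {w4, w6}.
        At w4: s is false.
        At w6: s is false.
      So ◇s is false at w6.

Yes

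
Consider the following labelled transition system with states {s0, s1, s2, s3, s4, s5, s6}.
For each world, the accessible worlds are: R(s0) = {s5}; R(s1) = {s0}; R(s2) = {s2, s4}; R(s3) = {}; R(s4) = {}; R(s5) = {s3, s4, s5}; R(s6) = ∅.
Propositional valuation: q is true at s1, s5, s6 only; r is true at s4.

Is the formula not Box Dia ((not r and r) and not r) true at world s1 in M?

At s1: Box Dia ((not r and r) and not r) is false, so not Box Dia ((not r and r) and not r) is true.
  At s1: Box Dia ((not r and r) and not r) requires Dia ((not r and r) and not r) at every successor {s0}.
    Dia ((not r and r) and not r) fails at s0, so Box Dia ((not r and r) and not r) is false at s1.
      At s0: Dia ((not r and r) and not r) requires (not r and r) and not r at some successor in {s5}.
        At s5: (not r and r) and not r is false.
      So Dia ((not r and r) and not r) is false at s0.

Yes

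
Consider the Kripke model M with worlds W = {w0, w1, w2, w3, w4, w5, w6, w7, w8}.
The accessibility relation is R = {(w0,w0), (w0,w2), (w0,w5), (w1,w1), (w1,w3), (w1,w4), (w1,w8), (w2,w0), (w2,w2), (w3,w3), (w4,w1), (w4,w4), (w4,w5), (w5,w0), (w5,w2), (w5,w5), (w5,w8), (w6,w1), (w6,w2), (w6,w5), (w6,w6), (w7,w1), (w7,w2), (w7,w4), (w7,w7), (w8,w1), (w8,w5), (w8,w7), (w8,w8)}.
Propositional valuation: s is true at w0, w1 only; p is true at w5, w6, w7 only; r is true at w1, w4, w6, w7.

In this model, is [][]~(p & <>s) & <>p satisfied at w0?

Recall that []ψ holds at a world iff ψ holds at every accessible world, and <>ψ holds iff ψ holds at some accessible world.
At w0: [][]~(p & <>s) is false, <>p is true, so [][]~(p & <>s) & <>p is false.
  At w0: [][]~(p & <>s) requires []~(p & <>s) at every successor {w0, w2, w5}.
    []~(p & <>s) fails at w0, so [][]~(p & <>s) is false at w0.
      At w0: []~(p & <>s) requires ~(p & <>s) at every successor {w0, w2, w5}.
        ~(p & <>s) fails at w5, so []~(p & <>s) is false at w0.
  At w0: <>p requires p at some successor in {w0, w2, w5}.
    p holds at w5, so <>p is true at w0.

No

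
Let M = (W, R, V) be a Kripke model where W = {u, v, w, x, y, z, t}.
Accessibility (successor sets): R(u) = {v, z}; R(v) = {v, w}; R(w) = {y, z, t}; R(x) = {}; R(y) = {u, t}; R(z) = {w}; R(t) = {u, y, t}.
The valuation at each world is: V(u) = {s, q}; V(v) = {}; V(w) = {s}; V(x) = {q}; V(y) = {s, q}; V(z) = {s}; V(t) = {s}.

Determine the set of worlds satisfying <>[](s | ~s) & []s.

w, y, z, t

Recall that []ψ holds at a world iff ψ holds at every accessible world, and <>ψ holds iff ψ holds at some accessible world.
Let φ = <>[](s | ~s) & []s. Evaluate φ at each world:
  u (successors {v, z}): φ is false.
  v (successors {v, w}): φ is false.
  w (successors {y, z, t}): φ is true.
  x (successors ∅): φ is false.
  y (successors {u, t}): φ is true.
  z (successors {w}): φ is true.
  t (successors {u, y, t}): φ is true.
For instance, at z:
  At z: <>[](s | ~s) is true, []s is true, so <>[](s | ~s) & []s is true.
    At z: <>[](s | ~s) requires [](s | ~s) at some successor in {w}.
      [](s | ~s) holds at w, so <>[](s | ~s) is true at z.
    At z: []s requires s at every successor {w}.
      At w: s is true.
    So []s is true at z.
Satisfying worlds: {w, y, z, t}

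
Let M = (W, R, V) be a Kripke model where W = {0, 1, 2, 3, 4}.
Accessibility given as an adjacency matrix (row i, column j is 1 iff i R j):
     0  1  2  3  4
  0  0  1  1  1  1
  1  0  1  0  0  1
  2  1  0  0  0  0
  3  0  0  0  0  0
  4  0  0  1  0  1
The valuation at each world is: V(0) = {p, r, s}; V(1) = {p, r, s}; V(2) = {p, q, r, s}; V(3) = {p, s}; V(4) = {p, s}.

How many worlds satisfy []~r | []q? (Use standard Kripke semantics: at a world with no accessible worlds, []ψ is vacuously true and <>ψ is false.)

1

Let φ = []~r | []q. Evaluate φ at each world:
  0 (successors {1, 2, 3, 4}): φ is false.
  1 (successors {1, 4}): φ is false.
  2 (successors {0}): φ is false.
  3 (successors ∅): φ is true.
  4 (successors {2, 4}): φ is false.
For instance, at 1:
  At 1: []~r is false, []q is false, so []~r | []q is false.
    At 1: []~r requires ~r at every successor {1, 4}.
      ~r fails at 1, so []~r is false at 1.
    At 1: []q requires q at every successor {1, 4}.
      q fails at 1, so []q is false at 1.
Satisfying worlds: {3}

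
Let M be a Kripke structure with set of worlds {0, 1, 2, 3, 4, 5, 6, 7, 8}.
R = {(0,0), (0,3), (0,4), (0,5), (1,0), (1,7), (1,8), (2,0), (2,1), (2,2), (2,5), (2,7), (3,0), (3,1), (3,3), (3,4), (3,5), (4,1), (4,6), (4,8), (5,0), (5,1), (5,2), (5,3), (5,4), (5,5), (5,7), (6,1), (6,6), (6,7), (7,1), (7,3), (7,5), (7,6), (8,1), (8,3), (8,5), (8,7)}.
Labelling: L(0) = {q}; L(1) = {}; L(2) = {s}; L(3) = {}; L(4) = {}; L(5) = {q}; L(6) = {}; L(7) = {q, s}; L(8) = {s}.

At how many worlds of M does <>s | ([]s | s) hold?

7

Let φ = <>s | ([]s | s). Evaluate φ at each world:
  0 (successors {0, 3, 4, 5}): φ is false.
  1 (successors {0, 7, 8}): φ is true.
  2 (successors {0, 1, 2, 5, 7}): φ is true.
  3 (successors {0, 1, 3, 4, 5}): φ is false.
  4 (successors {1, 6, 8}): φ is true.
  5 (successors {0, 1, 2, 3, 4, 5, 7}): φ is true.
  6 (successors {1, 6, 7}): φ is true.
  7 (successors {1, 3, 5, 6}): φ is true.
  8 (successors {1, 3, 5, 7}): φ is true.
For instance, at 3:
  At 3: <>s is false, []s | s is false, so <>s | ([]s | s) is false.
    At 3: <>s requires s at some successor in {0, 1, 3, 4, 5}.
      At 0: s is false.
      At 1: s is false.
      At 3: s is false.
      At 4: s is false.
      At 5: s is false.
    So <>s is false at 3.
    At 3: []s is false, s is false, so []s | s is false.
      At 3: []s requires s at every successor {0, 1, 3, 4, 5}.
        s fails at 0, so []s is false at 3.
Satisfying worlds: {1, 2, 4, 5, 6, 7, 8}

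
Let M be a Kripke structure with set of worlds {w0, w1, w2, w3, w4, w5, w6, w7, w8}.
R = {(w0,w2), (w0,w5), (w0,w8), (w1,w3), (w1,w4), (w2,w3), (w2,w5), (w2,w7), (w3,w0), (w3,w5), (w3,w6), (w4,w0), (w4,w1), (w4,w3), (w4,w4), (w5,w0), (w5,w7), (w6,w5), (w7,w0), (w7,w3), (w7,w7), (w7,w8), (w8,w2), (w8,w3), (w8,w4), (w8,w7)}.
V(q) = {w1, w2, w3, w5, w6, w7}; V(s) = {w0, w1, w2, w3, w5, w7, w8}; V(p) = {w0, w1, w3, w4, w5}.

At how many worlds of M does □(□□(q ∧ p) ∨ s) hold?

Recall that □ψ holds at a world iff ψ holds at every accessible world, and ◇ψ holds iff ψ holds at some accessible world.
Let φ = □(□□(q ∧ p) ∨ s). Evaluate φ at each world:
  w0 (successors {w2, w5, w8}): φ is true.
  w1 (successors {w3, w4}): φ is false.
  w2 (successors {w3, w5, w7}): φ is true.
  w3 (successors {w0, w5, w6}): φ is false.
  w4 (successors {w0, w1, w3, w4}): φ is false.
  w5 (successors {w0, w7}): φ is true.
  w6 (successors {w5}): φ is true.
  w7 (successors {w0, w3, w7, w8}): φ is true.
  w8 (successors {w2, w3, w4, w7}): φ is false.
For instance, at w8:
  At w8: □(□□(q ∧ p) ∨ s) requires □□(q ∧ p) ∨ s at every successor {w2, w3, w4, w7}.
    □□(q ∧ p) ∨ s fails at w4, so □(□□(q ∧ p) ∨ s) is false at w8.
      At w4: □□(q ∧ p) is false, s is false, so □□(q ∧ p) ∨ s is false.
Satisfying worlds: {w0, w2, w5, w6, w7}

5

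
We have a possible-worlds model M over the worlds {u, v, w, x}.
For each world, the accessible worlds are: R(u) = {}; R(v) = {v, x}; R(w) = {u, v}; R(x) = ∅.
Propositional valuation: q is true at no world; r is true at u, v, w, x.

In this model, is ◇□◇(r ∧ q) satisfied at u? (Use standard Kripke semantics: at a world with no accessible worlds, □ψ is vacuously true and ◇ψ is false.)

No

At u: no accessible worlds, so ◇□◇(r ∧ q) is false.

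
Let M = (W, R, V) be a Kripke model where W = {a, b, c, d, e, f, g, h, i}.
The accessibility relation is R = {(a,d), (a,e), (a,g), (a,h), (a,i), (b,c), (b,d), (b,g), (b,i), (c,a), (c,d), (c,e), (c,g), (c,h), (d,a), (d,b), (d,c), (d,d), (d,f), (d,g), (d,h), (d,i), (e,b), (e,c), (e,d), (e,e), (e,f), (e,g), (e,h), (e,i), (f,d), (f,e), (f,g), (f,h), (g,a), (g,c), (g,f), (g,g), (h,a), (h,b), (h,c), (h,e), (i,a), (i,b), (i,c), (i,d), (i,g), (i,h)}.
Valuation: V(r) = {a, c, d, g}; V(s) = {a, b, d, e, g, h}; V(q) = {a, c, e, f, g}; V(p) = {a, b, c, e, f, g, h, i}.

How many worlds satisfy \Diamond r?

9

Let φ = \Diamond r. Evaluate φ at each world:
  a (successors {d, e, g, h, i}): φ is true.
  b (successors {c, d, g, i}): φ is true.
  c (successors {a, d, e, g, h}): φ is true.
  d (successors {a, b, c, d, f, g, h, i}): φ is true.
  e (successors {b, c, d, e, f, g, h, i}): φ is true.
  f (successors {d, e, g, h}): φ is true.
  g (successors {a, c, f, g}): φ is true.
  h (successors {a, b, c, e}): φ is true.
  i (successors {a, b, c, d, g, h}): φ is true.
For instance, at c:
  At c: \Diamond r requires r at some successor in {a, d, e, g, h}.
    r holds at a, so \Diamond r is true at c.
Satisfying worlds: {a, b, c, d, e, f, g, h, i}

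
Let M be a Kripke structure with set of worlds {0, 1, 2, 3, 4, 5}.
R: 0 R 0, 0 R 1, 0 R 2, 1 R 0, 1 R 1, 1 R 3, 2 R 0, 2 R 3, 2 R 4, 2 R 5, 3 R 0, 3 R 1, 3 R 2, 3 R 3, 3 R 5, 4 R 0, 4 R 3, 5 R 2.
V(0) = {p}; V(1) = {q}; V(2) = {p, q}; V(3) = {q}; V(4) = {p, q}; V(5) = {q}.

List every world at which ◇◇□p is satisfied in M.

Let φ = ◇◇□p. Evaluate φ at each world:
  0 (successors {0, 1, 2}): φ is true.
  1 (successors {0, 1, 3}): φ is true.
  2 (successors {0, 3, 4, 5}): φ is true.
  3 (successors {0, 1, 2, 3, 5}): φ is true.
  4 (successors {0, 3}): φ is true.
  5 (successors {2}): φ is true.
For instance, at 3:
  At 3: ◇◇□p requires ◇□p at some successor in {0, 1, 2, 3, 5}.
    ◇□p holds at 2, so ◇◇□p is true at 3.
      At 2: ◇□p requires □p at some successor in {0, 3, 4, 5}.
        □p holds at 5, so ◇□p is true at 2.
Satisfying worlds: {0, 1, 2, 3, 4, 5}

0, 1, 2, 3, 4, 5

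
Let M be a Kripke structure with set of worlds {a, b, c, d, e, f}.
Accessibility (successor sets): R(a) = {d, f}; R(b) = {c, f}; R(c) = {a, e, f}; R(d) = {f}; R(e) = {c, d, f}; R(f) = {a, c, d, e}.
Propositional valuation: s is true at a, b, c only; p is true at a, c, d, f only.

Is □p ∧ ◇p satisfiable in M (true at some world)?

Yes

Let φ = □p ∧ ◇p. Evaluate φ at each world:
  a (successors {d, f}): φ is true.
  b (successors {c, f}): φ is true.
  c (successors {a, e, f}): φ is false.
  d (successors {f}): φ is true.
  e (successors {c, d, f}): φ is true.
  f (successors {a, c, d, e}): φ is false.
Detail at a (witness):
  At a: □p is true, ◇p is true, so □p ∧ ◇p is true.
    At a: □p requires p at every successor {d, f}.
      At d: p is true.
      At f: p is true.
    So □p is true at a.
    At a: ◇p requires p at some successor in {d, f}.
      p holds at d, so ◇p is true at a.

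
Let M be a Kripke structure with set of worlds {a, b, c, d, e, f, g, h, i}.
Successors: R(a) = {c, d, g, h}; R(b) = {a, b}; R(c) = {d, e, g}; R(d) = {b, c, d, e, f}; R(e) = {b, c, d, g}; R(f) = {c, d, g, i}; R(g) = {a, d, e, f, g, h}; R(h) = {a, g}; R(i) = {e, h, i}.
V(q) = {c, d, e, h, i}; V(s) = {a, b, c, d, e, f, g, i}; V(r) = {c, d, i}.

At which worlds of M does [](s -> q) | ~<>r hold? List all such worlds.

Recall that []ψ holds at a world iff ψ holds at every accessible world, and <>ψ holds iff ψ holds at some accessible world.
Let φ = [](s -> q) | ~<>r. Evaluate φ at each world:
  a (successors {c, d, g, h}): φ is false.
  b (successors {a, b}): φ is true.
  c (successors {d, e, g}): φ is false.
  d (successors {b, c, d, e, f}): φ is false.
  e (successors {b, c, d, g}): φ is false.
  f (successors {c, d, g, i}): φ is false.
  g (successors {a, d, e, f, g, h}): φ is false.
  h (successors {a, g}): φ is true.
  i (successors {e, h, i}): φ is true.
For instance, at a:
  At a: [](s -> q) is false, ~<>r is false, so [](s -> q) | ~<>r is false.
    At a: [](s -> q) requires s -> q at every successor {c, d, g, h}.
      s -> q fails at g, so [](s -> q) is false at a.
    At a: <>r is true, so ~<>r is false.
      At a: <>r requires r at some successor in {c, d, g, h}.
        r holds at c, so <>r is true at a.
Satisfying worlds: {b, h, i}

b, h, i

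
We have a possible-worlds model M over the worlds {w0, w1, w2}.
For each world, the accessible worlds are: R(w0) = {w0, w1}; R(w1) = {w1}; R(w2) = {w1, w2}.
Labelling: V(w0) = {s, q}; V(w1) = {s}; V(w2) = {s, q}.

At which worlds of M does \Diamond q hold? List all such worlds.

Let φ = \Diamond q. Evaluate φ at each world:
  w0 (successors {w0, w1}): φ is true.
  w1 (successors {w1}): φ is false.
  w2 (successors {w1, w2}): φ is true.
For instance, at w0:
  At w0: \Diamond q requires q at some successor in {w0, w1}.
    q holds at w0, so \Diamond q is true at w0.
Satisfying worlds: {w0, w2}

w0, w2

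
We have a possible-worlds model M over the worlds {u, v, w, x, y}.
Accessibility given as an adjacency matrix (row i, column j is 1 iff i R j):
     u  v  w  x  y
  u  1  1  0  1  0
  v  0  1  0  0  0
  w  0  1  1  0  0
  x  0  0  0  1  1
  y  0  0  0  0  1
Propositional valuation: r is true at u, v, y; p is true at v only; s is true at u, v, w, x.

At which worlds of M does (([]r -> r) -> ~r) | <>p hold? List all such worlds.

Recall that []ψ holds at a world iff ψ holds at every accessible world, and <>ψ holds iff ψ holds at some accessible world.
Let φ = (([]r -> r) -> ~r) | <>p. Evaluate φ at each world:
  u (successors {u, v, x}): φ is true.
  v (successors {v}): φ is true.
  w (successors {v, w}): φ is true.
  x (successors {x, y}): φ is true.
  y (successors {y}): φ is false.
For instance, at w:
  At w: ([]r -> r) -> ~r is true, <>p is true, so (([]r -> r) -> ~r) | <>p is true.
    At w: []r -> r is true, ~r is true, so ([]r -> r) -> ~r is true.
      At w: []r is false, r is false, so []r -> r is true.
    At w: <>p requires p at some successor in {v, w}.
      p holds at v, so <>p is true at w.
Satisfying worlds: {u, v, w, x}

u, v, w, x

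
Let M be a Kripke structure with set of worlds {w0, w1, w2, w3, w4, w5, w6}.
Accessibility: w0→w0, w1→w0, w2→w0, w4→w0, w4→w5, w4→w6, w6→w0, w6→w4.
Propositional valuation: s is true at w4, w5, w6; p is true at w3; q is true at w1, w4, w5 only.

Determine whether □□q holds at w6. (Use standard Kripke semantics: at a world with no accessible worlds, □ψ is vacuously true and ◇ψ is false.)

No

At w6: □□q requires □q at every successor {w0, w4}.
  □q fails at w0, so □□q is false at w6.
    At w0: □q requires q at every successor {w0}.
      q fails at w0, so □q is false at w0.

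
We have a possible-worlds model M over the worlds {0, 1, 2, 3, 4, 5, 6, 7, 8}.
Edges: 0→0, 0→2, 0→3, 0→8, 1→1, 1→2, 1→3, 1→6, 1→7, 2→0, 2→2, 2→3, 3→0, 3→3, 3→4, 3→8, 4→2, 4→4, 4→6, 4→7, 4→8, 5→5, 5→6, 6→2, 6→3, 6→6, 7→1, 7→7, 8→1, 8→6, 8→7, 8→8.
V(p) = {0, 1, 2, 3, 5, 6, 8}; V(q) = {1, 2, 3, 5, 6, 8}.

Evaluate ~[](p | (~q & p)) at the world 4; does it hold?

Yes

At 4: [](p | (~q & p)) is false, so ~[](p | (~q & p)) is true.
  At 4: [](p | (~q & p)) requires p | (~q & p) at every successor {2, 4, 6, 7, 8}.
    p | (~q & p) fails at 4, so [](p | (~q & p)) is false at 4.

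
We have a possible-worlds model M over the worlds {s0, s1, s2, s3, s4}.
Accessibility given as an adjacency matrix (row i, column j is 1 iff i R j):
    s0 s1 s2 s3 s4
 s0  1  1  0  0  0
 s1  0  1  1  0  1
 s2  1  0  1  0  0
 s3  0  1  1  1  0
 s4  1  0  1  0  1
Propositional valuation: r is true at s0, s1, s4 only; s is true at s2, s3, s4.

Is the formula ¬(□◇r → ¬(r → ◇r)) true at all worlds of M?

Let φ = ¬(□◇r → ¬(r → ◇r)). Evaluate φ at each world:
  s0 (successors {s0, s1}): φ is true.
  s1 (successors {s1, s2, s4}): φ is true.
  s2 (successors {s0, s2}): φ is true.
  s3 (successors {s1, s2, s3}): φ is true.
  s4 (successors {s0, s2, s4}): φ is true.
For instance, at s0:
  At s0: □◇r → ¬(r → ◇r) is false, so ¬(□◇r → ¬(r → ◇r)) is true.
    At s0: □◇r is true, ¬(r → ◇r) is false, so □◇r → ¬(r → ◇r) is false.
      At s0: □◇r requires ◇r at every successor {s0, s1}.
        At s0: ◇r is true.
        At s1: ◇r is true.
      So □◇r is true at s0.
      At s0: r → ◇r is true, so ¬(r → ◇r) is false.

Yes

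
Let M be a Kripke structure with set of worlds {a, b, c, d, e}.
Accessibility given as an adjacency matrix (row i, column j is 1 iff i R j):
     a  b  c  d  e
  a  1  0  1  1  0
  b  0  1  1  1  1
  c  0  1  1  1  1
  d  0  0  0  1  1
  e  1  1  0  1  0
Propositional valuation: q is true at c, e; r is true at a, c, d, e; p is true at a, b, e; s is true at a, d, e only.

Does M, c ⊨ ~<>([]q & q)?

Recall that []ψ holds at a world iff ψ holds at every accessible world, and <>ψ holds iff ψ holds at some accessible world.
At c: <>([]q & q) is false, so ~<>([]q & q) is true.
  At c: <>([]q & q) requires []q & q at some successor in {b, c, d, e}.
    At b: []q & q is false.
    At c: []q & q is false.
    At d: []q & q is false.
    At e: []q & q is false.
  So <>([]q & q) is false at c.

Yes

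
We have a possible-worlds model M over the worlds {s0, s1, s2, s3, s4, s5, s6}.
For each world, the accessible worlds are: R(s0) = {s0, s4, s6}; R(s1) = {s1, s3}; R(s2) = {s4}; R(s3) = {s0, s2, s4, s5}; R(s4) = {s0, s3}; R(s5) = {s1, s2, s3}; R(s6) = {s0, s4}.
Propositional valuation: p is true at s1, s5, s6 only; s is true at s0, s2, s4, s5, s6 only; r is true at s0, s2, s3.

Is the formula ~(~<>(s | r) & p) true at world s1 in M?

Yes

At s1: ~<>(s | r) & p is false, so ~(~<>(s | r) & p) is true.
  At s1: ~<>(s | r) is false, p is true, so ~<>(s | r) & p is false.
    At s1: <>(s | r) is true, so ~<>(s | r) is false.
      At s1: <>(s | r) requires s | r at some successor in {s1, s3}.
        s | r holds at s3, so <>(s | r) is true at s1.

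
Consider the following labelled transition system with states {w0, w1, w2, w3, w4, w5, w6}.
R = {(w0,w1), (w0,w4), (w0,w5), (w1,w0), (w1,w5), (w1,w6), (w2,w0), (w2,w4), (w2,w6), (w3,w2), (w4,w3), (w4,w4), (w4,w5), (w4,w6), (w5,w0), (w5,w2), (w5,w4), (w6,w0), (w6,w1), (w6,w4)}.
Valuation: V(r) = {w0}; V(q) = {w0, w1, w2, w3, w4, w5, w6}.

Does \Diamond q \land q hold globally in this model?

Let φ = \Diamond q \land q. Evaluate φ at each world:
  w0 (successors {w1, w4, w5}): φ is true.
  w1 (successors {w0, w5, w6}): φ is true.
  w2 (successors {w0, w4, w6}): φ is true.
  w3 (successors {w2}): φ is true.
  w4 (successors {w3, w4, w5, w6}): φ is true.
  w5 (successors {w0, w2, w4}): φ is true.
  w6 (successors {w0, w1, w4}): φ is true.
For instance, at w6:
  At w6: \Diamond q is true, q is true, so \Diamond q \land q is true.
    At w6: \Diamond q requires q at some successor in {w0, w1, w4}.
      q holds at w0, so \Diamond q is true at w6.

Yes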